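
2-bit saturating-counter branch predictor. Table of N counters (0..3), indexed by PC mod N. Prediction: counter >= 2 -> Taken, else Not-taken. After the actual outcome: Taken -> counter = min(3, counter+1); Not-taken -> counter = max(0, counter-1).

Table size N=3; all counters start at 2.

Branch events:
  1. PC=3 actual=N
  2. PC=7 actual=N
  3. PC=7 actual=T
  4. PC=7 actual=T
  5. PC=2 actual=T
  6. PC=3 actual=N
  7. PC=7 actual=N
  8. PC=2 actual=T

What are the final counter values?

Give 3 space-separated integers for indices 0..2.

Answer: 0 2 3

Derivation:
Ev 1: PC=3 idx=0 pred=T actual=N -> ctr[0]=1
Ev 2: PC=7 idx=1 pred=T actual=N -> ctr[1]=1
Ev 3: PC=7 idx=1 pred=N actual=T -> ctr[1]=2
Ev 4: PC=7 idx=1 pred=T actual=T -> ctr[1]=3
Ev 5: PC=2 idx=2 pred=T actual=T -> ctr[2]=3
Ev 6: PC=3 idx=0 pred=N actual=N -> ctr[0]=0
Ev 7: PC=7 idx=1 pred=T actual=N -> ctr[1]=2
Ev 8: PC=2 idx=2 pred=T actual=T -> ctr[2]=3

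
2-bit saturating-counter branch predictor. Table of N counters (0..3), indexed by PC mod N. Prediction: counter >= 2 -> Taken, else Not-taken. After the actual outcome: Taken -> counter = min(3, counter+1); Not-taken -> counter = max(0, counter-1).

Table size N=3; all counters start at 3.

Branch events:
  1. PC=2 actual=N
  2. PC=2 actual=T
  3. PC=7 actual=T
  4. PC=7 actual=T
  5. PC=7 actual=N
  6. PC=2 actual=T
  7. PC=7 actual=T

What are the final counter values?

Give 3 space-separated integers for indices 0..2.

Answer: 3 3 3

Derivation:
Ev 1: PC=2 idx=2 pred=T actual=N -> ctr[2]=2
Ev 2: PC=2 idx=2 pred=T actual=T -> ctr[2]=3
Ev 3: PC=7 idx=1 pred=T actual=T -> ctr[1]=3
Ev 4: PC=7 idx=1 pred=T actual=T -> ctr[1]=3
Ev 5: PC=7 idx=1 pred=T actual=N -> ctr[1]=2
Ev 6: PC=2 idx=2 pred=T actual=T -> ctr[2]=3
Ev 7: PC=7 idx=1 pred=T actual=T -> ctr[1]=3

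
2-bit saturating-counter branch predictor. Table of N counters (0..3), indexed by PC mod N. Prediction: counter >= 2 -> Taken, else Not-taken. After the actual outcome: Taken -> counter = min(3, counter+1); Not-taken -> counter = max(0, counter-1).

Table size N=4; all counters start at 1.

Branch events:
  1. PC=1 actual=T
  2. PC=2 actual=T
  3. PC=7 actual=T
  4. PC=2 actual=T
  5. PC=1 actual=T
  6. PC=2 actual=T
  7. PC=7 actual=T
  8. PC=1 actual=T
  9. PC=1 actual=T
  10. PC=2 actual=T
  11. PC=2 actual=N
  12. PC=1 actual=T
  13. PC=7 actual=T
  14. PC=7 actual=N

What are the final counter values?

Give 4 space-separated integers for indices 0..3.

Ev 1: PC=1 idx=1 pred=N actual=T -> ctr[1]=2
Ev 2: PC=2 idx=2 pred=N actual=T -> ctr[2]=2
Ev 3: PC=7 idx=3 pred=N actual=T -> ctr[3]=2
Ev 4: PC=2 idx=2 pred=T actual=T -> ctr[2]=3
Ev 5: PC=1 idx=1 pred=T actual=T -> ctr[1]=3
Ev 6: PC=2 idx=2 pred=T actual=T -> ctr[2]=3
Ev 7: PC=7 idx=3 pred=T actual=T -> ctr[3]=3
Ev 8: PC=1 idx=1 pred=T actual=T -> ctr[1]=3
Ev 9: PC=1 idx=1 pred=T actual=T -> ctr[1]=3
Ev 10: PC=2 idx=2 pred=T actual=T -> ctr[2]=3
Ev 11: PC=2 idx=2 pred=T actual=N -> ctr[2]=2
Ev 12: PC=1 idx=1 pred=T actual=T -> ctr[1]=3
Ev 13: PC=7 idx=3 pred=T actual=T -> ctr[3]=3
Ev 14: PC=7 idx=3 pred=T actual=N -> ctr[3]=2

Answer: 1 3 2 2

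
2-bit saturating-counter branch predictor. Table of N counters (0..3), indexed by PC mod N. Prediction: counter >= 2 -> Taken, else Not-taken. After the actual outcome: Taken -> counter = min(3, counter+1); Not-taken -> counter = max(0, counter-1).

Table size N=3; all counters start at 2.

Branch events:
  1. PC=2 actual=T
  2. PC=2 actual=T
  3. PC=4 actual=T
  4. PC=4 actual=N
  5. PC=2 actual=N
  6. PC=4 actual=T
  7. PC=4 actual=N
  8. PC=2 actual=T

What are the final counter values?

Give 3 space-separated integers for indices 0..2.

Answer: 2 2 3

Derivation:
Ev 1: PC=2 idx=2 pred=T actual=T -> ctr[2]=3
Ev 2: PC=2 idx=2 pred=T actual=T -> ctr[2]=3
Ev 3: PC=4 idx=1 pred=T actual=T -> ctr[1]=3
Ev 4: PC=4 idx=1 pred=T actual=N -> ctr[1]=2
Ev 5: PC=2 idx=2 pred=T actual=N -> ctr[2]=2
Ev 6: PC=4 idx=1 pred=T actual=T -> ctr[1]=3
Ev 7: PC=4 idx=1 pred=T actual=N -> ctr[1]=2
Ev 8: PC=2 idx=2 pred=T actual=T -> ctr[2]=3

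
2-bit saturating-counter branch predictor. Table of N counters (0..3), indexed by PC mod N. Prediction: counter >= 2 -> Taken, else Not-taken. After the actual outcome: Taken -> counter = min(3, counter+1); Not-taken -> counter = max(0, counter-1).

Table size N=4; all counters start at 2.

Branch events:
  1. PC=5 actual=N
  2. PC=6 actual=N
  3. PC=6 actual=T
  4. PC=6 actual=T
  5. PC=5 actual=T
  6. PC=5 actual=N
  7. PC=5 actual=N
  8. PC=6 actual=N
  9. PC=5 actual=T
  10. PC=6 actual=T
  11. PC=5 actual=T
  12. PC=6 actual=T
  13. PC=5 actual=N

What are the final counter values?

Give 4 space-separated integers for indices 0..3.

Ev 1: PC=5 idx=1 pred=T actual=N -> ctr[1]=1
Ev 2: PC=6 idx=2 pred=T actual=N -> ctr[2]=1
Ev 3: PC=6 idx=2 pred=N actual=T -> ctr[2]=2
Ev 4: PC=6 idx=2 pred=T actual=T -> ctr[2]=3
Ev 5: PC=5 idx=1 pred=N actual=T -> ctr[1]=2
Ev 6: PC=5 idx=1 pred=T actual=N -> ctr[1]=1
Ev 7: PC=5 idx=1 pred=N actual=N -> ctr[1]=0
Ev 8: PC=6 idx=2 pred=T actual=N -> ctr[2]=2
Ev 9: PC=5 idx=1 pred=N actual=T -> ctr[1]=1
Ev 10: PC=6 idx=2 pred=T actual=T -> ctr[2]=3
Ev 11: PC=5 idx=1 pred=N actual=T -> ctr[1]=2
Ev 12: PC=6 idx=2 pred=T actual=T -> ctr[2]=3
Ev 13: PC=5 idx=1 pred=T actual=N -> ctr[1]=1

Answer: 2 1 3 2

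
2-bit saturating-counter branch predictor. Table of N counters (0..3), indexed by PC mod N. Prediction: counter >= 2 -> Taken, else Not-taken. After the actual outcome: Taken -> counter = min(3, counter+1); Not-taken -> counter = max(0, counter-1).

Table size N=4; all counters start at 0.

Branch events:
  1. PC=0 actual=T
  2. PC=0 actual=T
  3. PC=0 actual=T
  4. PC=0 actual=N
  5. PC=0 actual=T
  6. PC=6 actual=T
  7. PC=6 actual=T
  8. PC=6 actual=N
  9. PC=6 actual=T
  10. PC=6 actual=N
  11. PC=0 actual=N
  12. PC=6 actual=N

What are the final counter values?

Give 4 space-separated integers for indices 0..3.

Ev 1: PC=0 idx=0 pred=N actual=T -> ctr[0]=1
Ev 2: PC=0 idx=0 pred=N actual=T -> ctr[0]=2
Ev 3: PC=0 idx=0 pred=T actual=T -> ctr[0]=3
Ev 4: PC=0 idx=0 pred=T actual=N -> ctr[0]=2
Ev 5: PC=0 idx=0 pred=T actual=T -> ctr[0]=3
Ev 6: PC=6 idx=2 pred=N actual=T -> ctr[2]=1
Ev 7: PC=6 idx=2 pred=N actual=T -> ctr[2]=2
Ev 8: PC=6 idx=2 pred=T actual=N -> ctr[2]=1
Ev 9: PC=6 idx=2 pred=N actual=T -> ctr[2]=2
Ev 10: PC=6 idx=2 pred=T actual=N -> ctr[2]=1
Ev 11: PC=0 idx=0 pred=T actual=N -> ctr[0]=2
Ev 12: PC=6 idx=2 pred=N actual=N -> ctr[2]=0

Answer: 2 0 0 0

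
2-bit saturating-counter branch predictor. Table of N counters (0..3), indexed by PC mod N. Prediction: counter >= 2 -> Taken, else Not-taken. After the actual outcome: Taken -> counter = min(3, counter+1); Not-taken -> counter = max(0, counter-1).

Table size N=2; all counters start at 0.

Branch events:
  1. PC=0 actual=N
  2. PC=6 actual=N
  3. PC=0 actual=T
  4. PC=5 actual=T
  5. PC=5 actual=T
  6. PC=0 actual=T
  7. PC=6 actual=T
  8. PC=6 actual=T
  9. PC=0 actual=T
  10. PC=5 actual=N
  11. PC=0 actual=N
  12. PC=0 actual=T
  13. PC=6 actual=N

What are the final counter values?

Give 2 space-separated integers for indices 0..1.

Answer: 2 1

Derivation:
Ev 1: PC=0 idx=0 pred=N actual=N -> ctr[0]=0
Ev 2: PC=6 idx=0 pred=N actual=N -> ctr[0]=0
Ev 3: PC=0 idx=0 pred=N actual=T -> ctr[0]=1
Ev 4: PC=5 idx=1 pred=N actual=T -> ctr[1]=1
Ev 5: PC=5 idx=1 pred=N actual=T -> ctr[1]=2
Ev 6: PC=0 idx=0 pred=N actual=T -> ctr[0]=2
Ev 7: PC=6 idx=0 pred=T actual=T -> ctr[0]=3
Ev 8: PC=6 idx=0 pred=T actual=T -> ctr[0]=3
Ev 9: PC=0 idx=0 pred=T actual=T -> ctr[0]=3
Ev 10: PC=5 idx=1 pred=T actual=N -> ctr[1]=1
Ev 11: PC=0 idx=0 pred=T actual=N -> ctr[0]=2
Ev 12: PC=0 idx=0 pred=T actual=T -> ctr[0]=3
Ev 13: PC=6 idx=0 pred=T actual=N -> ctr[0]=2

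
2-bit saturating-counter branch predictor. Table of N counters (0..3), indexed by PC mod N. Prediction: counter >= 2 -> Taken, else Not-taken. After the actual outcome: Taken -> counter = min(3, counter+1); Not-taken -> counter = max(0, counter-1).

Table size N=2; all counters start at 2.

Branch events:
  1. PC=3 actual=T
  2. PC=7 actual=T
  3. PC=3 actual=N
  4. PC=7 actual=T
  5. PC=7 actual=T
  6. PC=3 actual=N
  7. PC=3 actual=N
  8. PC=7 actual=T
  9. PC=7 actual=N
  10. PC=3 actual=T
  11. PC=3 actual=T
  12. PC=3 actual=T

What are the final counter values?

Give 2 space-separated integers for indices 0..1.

Ev 1: PC=3 idx=1 pred=T actual=T -> ctr[1]=3
Ev 2: PC=7 idx=1 pred=T actual=T -> ctr[1]=3
Ev 3: PC=3 idx=1 pred=T actual=N -> ctr[1]=2
Ev 4: PC=7 idx=1 pred=T actual=T -> ctr[1]=3
Ev 5: PC=7 idx=1 pred=T actual=T -> ctr[1]=3
Ev 6: PC=3 idx=1 pred=T actual=N -> ctr[1]=2
Ev 7: PC=3 idx=1 pred=T actual=N -> ctr[1]=1
Ev 8: PC=7 idx=1 pred=N actual=T -> ctr[1]=2
Ev 9: PC=7 idx=1 pred=T actual=N -> ctr[1]=1
Ev 10: PC=3 idx=1 pred=N actual=T -> ctr[1]=2
Ev 11: PC=3 idx=1 pred=T actual=T -> ctr[1]=3
Ev 12: PC=3 idx=1 pred=T actual=T -> ctr[1]=3

Answer: 2 3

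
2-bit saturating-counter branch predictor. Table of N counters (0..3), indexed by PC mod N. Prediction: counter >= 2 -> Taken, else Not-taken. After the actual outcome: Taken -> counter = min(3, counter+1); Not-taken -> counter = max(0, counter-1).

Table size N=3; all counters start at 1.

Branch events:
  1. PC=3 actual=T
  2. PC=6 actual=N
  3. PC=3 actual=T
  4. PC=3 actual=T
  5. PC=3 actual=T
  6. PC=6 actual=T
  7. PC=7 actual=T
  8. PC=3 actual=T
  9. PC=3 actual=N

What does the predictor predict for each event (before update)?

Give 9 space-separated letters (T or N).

Answer: N T N T T T N T T

Derivation:
Ev 1: PC=3 idx=0 pred=N actual=T -> ctr[0]=2
Ev 2: PC=6 idx=0 pred=T actual=N -> ctr[0]=1
Ev 3: PC=3 idx=0 pred=N actual=T -> ctr[0]=2
Ev 4: PC=3 idx=0 pred=T actual=T -> ctr[0]=3
Ev 5: PC=3 idx=0 pred=T actual=T -> ctr[0]=3
Ev 6: PC=6 idx=0 pred=T actual=T -> ctr[0]=3
Ev 7: PC=7 idx=1 pred=N actual=T -> ctr[1]=2
Ev 8: PC=3 idx=0 pred=T actual=T -> ctr[0]=3
Ev 9: PC=3 idx=0 pred=T actual=N -> ctr[0]=2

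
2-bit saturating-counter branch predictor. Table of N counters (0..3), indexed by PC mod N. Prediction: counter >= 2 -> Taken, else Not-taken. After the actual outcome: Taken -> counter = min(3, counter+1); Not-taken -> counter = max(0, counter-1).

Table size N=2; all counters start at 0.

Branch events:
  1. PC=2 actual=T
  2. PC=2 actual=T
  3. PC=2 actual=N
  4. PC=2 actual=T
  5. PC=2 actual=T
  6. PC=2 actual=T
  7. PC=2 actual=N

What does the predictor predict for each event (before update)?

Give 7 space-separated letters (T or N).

Ev 1: PC=2 idx=0 pred=N actual=T -> ctr[0]=1
Ev 2: PC=2 idx=0 pred=N actual=T -> ctr[0]=2
Ev 3: PC=2 idx=0 pred=T actual=N -> ctr[0]=1
Ev 4: PC=2 idx=0 pred=N actual=T -> ctr[0]=2
Ev 5: PC=2 idx=0 pred=T actual=T -> ctr[0]=3
Ev 6: PC=2 idx=0 pred=T actual=T -> ctr[0]=3
Ev 7: PC=2 idx=0 pred=T actual=N -> ctr[0]=2

Answer: N N T N T T T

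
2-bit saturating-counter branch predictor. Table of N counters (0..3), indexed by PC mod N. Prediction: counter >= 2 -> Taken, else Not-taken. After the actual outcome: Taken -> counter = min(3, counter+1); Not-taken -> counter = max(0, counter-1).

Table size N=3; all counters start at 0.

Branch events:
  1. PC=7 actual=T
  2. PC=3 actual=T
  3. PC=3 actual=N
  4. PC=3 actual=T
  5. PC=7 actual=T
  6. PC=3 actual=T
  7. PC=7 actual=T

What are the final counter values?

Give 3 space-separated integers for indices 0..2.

Ev 1: PC=7 idx=1 pred=N actual=T -> ctr[1]=1
Ev 2: PC=3 idx=0 pred=N actual=T -> ctr[0]=1
Ev 3: PC=3 idx=0 pred=N actual=N -> ctr[0]=0
Ev 4: PC=3 idx=0 pred=N actual=T -> ctr[0]=1
Ev 5: PC=7 idx=1 pred=N actual=T -> ctr[1]=2
Ev 6: PC=3 idx=0 pred=N actual=T -> ctr[0]=2
Ev 7: PC=7 idx=1 pred=T actual=T -> ctr[1]=3

Answer: 2 3 0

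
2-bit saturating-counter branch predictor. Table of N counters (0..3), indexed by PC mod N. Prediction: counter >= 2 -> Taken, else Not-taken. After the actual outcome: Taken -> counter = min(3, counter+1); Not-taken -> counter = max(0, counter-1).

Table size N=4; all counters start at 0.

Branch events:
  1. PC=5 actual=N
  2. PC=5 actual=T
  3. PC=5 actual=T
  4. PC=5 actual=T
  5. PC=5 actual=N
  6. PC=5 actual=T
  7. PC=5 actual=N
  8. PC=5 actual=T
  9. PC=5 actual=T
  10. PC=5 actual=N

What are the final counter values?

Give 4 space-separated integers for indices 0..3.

Answer: 0 2 0 0

Derivation:
Ev 1: PC=5 idx=1 pred=N actual=N -> ctr[1]=0
Ev 2: PC=5 idx=1 pred=N actual=T -> ctr[1]=1
Ev 3: PC=5 idx=1 pred=N actual=T -> ctr[1]=2
Ev 4: PC=5 idx=1 pred=T actual=T -> ctr[1]=3
Ev 5: PC=5 idx=1 pred=T actual=N -> ctr[1]=2
Ev 6: PC=5 idx=1 pred=T actual=T -> ctr[1]=3
Ev 7: PC=5 idx=1 pred=T actual=N -> ctr[1]=2
Ev 8: PC=5 idx=1 pred=T actual=T -> ctr[1]=3
Ev 9: PC=5 idx=1 pred=T actual=T -> ctr[1]=3
Ev 10: PC=5 idx=1 pred=T actual=N -> ctr[1]=2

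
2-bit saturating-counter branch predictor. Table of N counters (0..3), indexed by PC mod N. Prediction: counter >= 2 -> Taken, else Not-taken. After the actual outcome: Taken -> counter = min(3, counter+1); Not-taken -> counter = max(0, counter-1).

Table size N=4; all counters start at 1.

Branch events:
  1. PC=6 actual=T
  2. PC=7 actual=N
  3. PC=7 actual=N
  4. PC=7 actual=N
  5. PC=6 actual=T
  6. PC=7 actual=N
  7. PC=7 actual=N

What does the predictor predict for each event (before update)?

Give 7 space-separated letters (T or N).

Ev 1: PC=6 idx=2 pred=N actual=T -> ctr[2]=2
Ev 2: PC=7 idx=3 pred=N actual=N -> ctr[3]=0
Ev 3: PC=7 idx=3 pred=N actual=N -> ctr[3]=0
Ev 4: PC=7 idx=3 pred=N actual=N -> ctr[3]=0
Ev 5: PC=6 idx=2 pred=T actual=T -> ctr[2]=3
Ev 6: PC=7 idx=3 pred=N actual=N -> ctr[3]=0
Ev 7: PC=7 idx=3 pred=N actual=N -> ctr[3]=0

Answer: N N N N T N N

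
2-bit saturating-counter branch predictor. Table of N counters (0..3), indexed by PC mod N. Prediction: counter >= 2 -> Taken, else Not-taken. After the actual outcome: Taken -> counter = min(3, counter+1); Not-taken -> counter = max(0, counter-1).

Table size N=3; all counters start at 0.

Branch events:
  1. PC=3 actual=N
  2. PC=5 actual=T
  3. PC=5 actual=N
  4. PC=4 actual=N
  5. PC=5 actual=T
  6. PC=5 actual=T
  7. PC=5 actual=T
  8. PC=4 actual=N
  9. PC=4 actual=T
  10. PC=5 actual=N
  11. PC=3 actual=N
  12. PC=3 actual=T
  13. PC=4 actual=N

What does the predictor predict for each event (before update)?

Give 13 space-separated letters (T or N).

Ev 1: PC=3 idx=0 pred=N actual=N -> ctr[0]=0
Ev 2: PC=5 idx=2 pred=N actual=T -> ctr[2]=1
Ev 3: PC=5 idx=2 pred=N actual=N -> ctr[2]=0
Ev 4: PC=4 idx=1 pred=N actual=N -> ctr[1]=0
Ev 5: PC=5 idx=2 pred=N actual=T -> ctr[2]=1
Ev 6: PC=5 idx=2 pred=N actual=T -> ctr[2]=2
Ev 7: PC=5 idx=2 pred=T actual=T -> ctr[2]=3
Ev 8: PC=4 idx=1 pred=N actual=N -> ctr[1]=0
Ev 9: PC=4 idx=1 pred=N actual=T -> ctr[1]=1
Ev 10: PC=5 idx=2 pred=T actual=N -> ctr[2]=2
Ev 11: PC=3 idx=0 pred=N actual=N -> ctr[0]=0
Ev 12: PC=3 idx=0 pred=N actual=T -> ctr[0]=1
Ev 13: PC=4 idx=1 pred=N actual=N -> ctr[1]=0

Answer: N N N N N N T N N T N N N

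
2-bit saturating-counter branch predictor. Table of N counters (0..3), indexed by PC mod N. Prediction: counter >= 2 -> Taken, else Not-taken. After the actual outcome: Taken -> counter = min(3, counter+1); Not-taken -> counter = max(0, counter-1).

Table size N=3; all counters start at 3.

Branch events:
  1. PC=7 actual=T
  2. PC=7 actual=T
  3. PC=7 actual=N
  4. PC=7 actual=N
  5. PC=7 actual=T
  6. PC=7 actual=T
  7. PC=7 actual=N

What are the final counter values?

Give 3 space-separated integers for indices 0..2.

Ev 1: PC=7 idx=1 pred=T actual=T -> ctr[1]=3
Ev 2: PC=7 idx=1 pred=T actual=T -> ctr[1]=3
Ev 3: PC=7 idx=1 pred=T actual=N -> ctr[1]=2
Ev 4: PC=7 idx=1 pred=T actual=N -> ctr[1]=1
Ev 5: PC=7 idx=1 pred=N actual=T -> ctr[1]=2
Ev 6: PC=7 idx=1 pred=T actual=T -> ctr[1]=3
Ev 7: PC=7 idx=1 pred=T actual=N -> ctr[1]=2

Answer: 3 2 3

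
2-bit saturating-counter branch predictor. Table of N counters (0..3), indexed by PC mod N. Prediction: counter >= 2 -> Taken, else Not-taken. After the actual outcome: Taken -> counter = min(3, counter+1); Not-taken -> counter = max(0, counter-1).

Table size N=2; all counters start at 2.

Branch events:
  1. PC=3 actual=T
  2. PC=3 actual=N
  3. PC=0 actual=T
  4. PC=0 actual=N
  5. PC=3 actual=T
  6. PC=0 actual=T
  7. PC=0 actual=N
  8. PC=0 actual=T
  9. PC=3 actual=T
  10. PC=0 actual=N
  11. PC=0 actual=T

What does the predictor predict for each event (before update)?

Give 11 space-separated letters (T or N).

Answer: T T T T T T T T T T T

Derivation:
Ev 1: PC=3 idx=1 pred=T actual=T -> ctr[1]=3
Ev 2: PC=3 idx=1 pred=T actual=N -> ctr[1]=2
Ev 3: PC=0 idx=0 pred=T actual=T -> ctr[0]=3
Ev 4: PC=0 idx=0 pred=T actual=N -> ctr[0]=2
Ev 5: PC=3 idx=1 pred=T actual=T -> ctr[1]=3
Ev 6: PC=0 idx=0 pred=T actual=T -> ctr[0]=3
Ev 7: PC=0 idx=0 pred=T actual=N -> ctr[0]=2
Ev 8: PC=0 idx=0 pred=T actual=T -> ctr[0]=3
Ev 9: PC=3 idx=1 pred=T actual=T -> ctr[1]=3
Ev 10: PC=0 idx=0 pred=T actual=N -> ctr[0]=2
Ev 11: PC=0 idx=0 pred=T actual=T -> ctr[0]=3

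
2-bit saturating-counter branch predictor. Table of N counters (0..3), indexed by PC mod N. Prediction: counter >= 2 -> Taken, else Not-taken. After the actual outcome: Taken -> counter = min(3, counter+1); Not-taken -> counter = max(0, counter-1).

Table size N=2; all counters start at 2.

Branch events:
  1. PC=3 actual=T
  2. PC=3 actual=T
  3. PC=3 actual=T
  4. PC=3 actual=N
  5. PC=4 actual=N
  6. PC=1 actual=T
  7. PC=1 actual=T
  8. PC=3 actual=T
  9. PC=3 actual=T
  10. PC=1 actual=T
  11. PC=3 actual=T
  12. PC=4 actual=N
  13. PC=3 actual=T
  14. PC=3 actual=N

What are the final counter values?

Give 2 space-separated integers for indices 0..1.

Ev 1: PC=3 idx=1 pred=T actual=T -> ctr[1]=3
Ev 2: PC=3 idx=1 pred=T actual=T -> ctr[1]=3
Ev 3: PC=3 idx=1 pred=T actual=T -> ctr[1]=3
Ev 4: PC=3 idx=1 pred=T actual=N -> ctr[1]=2
Ev 5: PC=4 idx=0 pred=T actual=N -> ctr[0]=1
Ev 6: PC=1 idx=1 pred=T actual=T -> ctr[1]=3
Ev 7: PC=1 idx=1 pred=T actual=T -> ctr[1]=3
Ev 8: PC=3 idx=1 pred=T actual=T -> ctr[1]=3
Ev 9: PC=3 idx=1 pred=T actual=T -> ctr[1]=3
Ev 10: PC=1 idx=1 pred=T actual=T -> ctr[1]=3
Ev 11: PC=3 idx=1 pred=T actual=T -> ctr[1]=3
Ev 12: PC=4 idx=0 pred=N actual=N -> ctr[0]=0
Ev 13: PC=3 idx=1 pred=T actual=T -> ctr[1]=3
Ev 14: PC=3 idx=1 pred=T actual=N -> ctr[1]=2

Answer: 0 2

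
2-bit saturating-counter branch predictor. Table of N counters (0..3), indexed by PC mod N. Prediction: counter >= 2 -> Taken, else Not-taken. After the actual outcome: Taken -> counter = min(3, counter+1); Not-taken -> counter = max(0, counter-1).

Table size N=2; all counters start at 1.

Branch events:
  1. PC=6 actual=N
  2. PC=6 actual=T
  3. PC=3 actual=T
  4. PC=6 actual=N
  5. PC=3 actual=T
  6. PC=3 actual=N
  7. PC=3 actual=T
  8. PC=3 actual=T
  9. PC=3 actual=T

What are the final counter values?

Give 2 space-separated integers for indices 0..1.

Answer: 0 3

Derivation:
Ev 1: PC=6 idx=0 pred=N actual=N -> ctr[0]=0
Ev 2: PC=6 idx=0 pred=N actual=T -> ctr[0]=1
Ev 3: PC=3 idx=1 pred=N actual=T -> ctr[1]=2
Ev 4: PC=6 idx=0 pred=N actual=N -> ctr[0]=0
Ev 5: PC=3 idx=1 pred=T actual=T -> ctr[1]=3
Ev 6: PC=3 idx=1 pred=T actual=N -> ctr[1]=2
Ev 7: PC=3 idx=1 pred=T actual=T -> ctr[1]=3
Ev 8: PC=3 idx=1 pred=T actual=T -> ctr[1]=3
Ev 9: PC=3 idx=1 pred=T actual=T -> ctr[1]=3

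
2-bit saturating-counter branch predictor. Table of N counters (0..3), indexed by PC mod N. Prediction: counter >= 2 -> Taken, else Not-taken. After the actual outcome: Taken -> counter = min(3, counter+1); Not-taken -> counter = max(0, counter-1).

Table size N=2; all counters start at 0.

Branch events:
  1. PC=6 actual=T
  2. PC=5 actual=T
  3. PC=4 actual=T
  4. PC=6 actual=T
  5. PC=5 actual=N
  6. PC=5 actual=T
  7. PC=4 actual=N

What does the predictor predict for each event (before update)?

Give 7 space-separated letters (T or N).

Answer: N N N T N N T

Derivation:
Ev 1: PC=6 idx=0 pred=N actual=T -> ctr[0]=1
Ev 2: PC=5 idx=1 pred=N actual=T -> ctr[1]=1
Ev 3: PC=4 idx=0 pred=N actual=T -> ctr[0]=2
Ev 4: PC=6 idx=0 pred=T actual=T -> ctr[0]=3
Ev 5: PC=5 idx=1 pred=N actual=N -> ctr[1]=0
Ev 6: PC=5 idx=1 pred=N actual=T -> ctr[1]=1
Ev 7: PC=4 idx=0 pred=T actual=N -> ctr[0]=2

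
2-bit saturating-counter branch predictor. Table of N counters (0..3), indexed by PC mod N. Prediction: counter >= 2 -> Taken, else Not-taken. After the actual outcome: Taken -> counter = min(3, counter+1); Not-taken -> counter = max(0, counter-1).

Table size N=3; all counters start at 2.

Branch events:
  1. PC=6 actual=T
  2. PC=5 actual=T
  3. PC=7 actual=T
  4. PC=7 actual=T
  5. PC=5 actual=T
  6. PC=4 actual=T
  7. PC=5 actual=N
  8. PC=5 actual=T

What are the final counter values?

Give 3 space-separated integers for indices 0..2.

Answer: 3 3 3

Derivation:
Ev 1: PC=6 idx=0 pred=T actual=T -> ctr[0]=3
Ev 2: PC=5 idx=2 pred=T actual=T -> ctr[2]=3
Ev 3: PC=7 idx=1 pred=T actual=T -> ctr[1]=3
Ev 4: PC=7 idx=1 pred=T actual=T -> ctr[1]=3
Ev 5: PC=5 idx=2 pred=T actual=T -> ctr[2]=3
Ev 6: PC=4 idx=1 pred=T actual=T -> ctr[1]=3
Ev 7: PC=5 idx=2 pred=T actual=N -> ctr[2]=2
Ev 8: PC=5 idx=2 pred=T actual=T -> ctr[2]=3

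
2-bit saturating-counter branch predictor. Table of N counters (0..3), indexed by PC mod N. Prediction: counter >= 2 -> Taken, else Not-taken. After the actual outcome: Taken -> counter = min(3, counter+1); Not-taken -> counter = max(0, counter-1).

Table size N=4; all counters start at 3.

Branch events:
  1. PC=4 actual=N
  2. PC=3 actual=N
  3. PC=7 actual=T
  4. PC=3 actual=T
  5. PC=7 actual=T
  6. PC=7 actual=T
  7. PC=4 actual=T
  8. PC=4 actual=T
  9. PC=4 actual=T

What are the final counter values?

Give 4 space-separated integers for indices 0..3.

Answer: 3 3 3 3

Derivation:
Ev 1: PC=4 idx=0 pred=T actual=N -> ctr[0]=2
Ev 2: PC=3 idx=3 pred=T actual=N -> ctr[3]=2
Ev 3: PC=7 idx=3 pred=T actual=T -> ctr[3]=3
Ev 4: PC=3 idx=3 pred=T actual=T -> ctr[3]=3
Ev 5: PC=7 idx=3 pred=T actual=T -> ctr[3]=3
Ev 6: PC=7 idx=3 pred=T actual=T -> ctr[3]=3
Ev 7: PC=4 idx=0 pred=T actual=T -> ctr[0]=3
Ev 8: PC=4 idx=0 pred=T actual=T -> ctr[0]=3
Ev 9: PC=4 idx=0 pred=T actual=T -> ctr[0]=3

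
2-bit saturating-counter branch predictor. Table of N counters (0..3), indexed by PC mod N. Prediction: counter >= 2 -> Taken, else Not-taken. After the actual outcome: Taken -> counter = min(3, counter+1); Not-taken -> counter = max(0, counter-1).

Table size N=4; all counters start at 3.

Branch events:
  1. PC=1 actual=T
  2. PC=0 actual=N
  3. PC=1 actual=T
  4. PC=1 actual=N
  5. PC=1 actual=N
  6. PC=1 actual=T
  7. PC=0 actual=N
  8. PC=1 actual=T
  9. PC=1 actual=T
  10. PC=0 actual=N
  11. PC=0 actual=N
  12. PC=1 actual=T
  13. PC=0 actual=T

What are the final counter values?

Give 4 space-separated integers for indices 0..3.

Answer: 1 3 3 3

Derivation:
Ev 1: PC=1 idx=1 pred=T actual=T -> ctr[1]=3
Ev 2: PC=0 idx=0 pred=T actual=N -> ctr[0]=2
Ev 3: PC=1 idx=1 pred=T actual=T -> ctr[1]=3
Ev 4: PC=1 idx=1 pred=T actual=N -> ctr[1]=2
Ev 5: PC=1 idx=1 pred=T actual=N -> ctr[1]=1
Ev 6: PC=1 idx=1 pred=N actual=T -> ctr[1]=2
Ev 7: PC=0 idx=0 pred=T actual=N -> ctr[0]=1
Ev 8: PC=1 idx=1 pred=T actual=T -> ctr[1]=3
Ev 9: PC=1 idx=1 pred=T actual=T -> ctr[1]=3
Ev 10: PC=0 idx=0 pred=N actual=N -> ctr[0]=0
Ev 11: PC=0 idx=0 pred=N actual=N -> ctr[0]=0
Ev 12: PC=1 idx=1 pred=T actual=T -> ctr[1]=3
Ev 13: PC=0 idx=0 pred=N actual=T -> ctr[0]=1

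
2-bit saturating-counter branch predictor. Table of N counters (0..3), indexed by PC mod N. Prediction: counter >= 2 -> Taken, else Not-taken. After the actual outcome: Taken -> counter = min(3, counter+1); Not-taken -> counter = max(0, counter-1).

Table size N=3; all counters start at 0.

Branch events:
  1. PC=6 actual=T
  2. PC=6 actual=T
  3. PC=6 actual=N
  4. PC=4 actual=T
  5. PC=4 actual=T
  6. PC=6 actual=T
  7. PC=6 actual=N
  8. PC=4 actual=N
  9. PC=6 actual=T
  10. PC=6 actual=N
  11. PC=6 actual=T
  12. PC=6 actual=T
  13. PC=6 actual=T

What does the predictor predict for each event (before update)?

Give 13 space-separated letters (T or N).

Ev 1: PC=6 idx=0 pred=N actual=T -> ctr[0]=1
Ev 2: PC=6 idx=0 pred=N actual=T -> ctr[0]=2
Ev 3: PC=6 idx=0 pred=T actual=N -> ctr[0]=1
Ev 4: PC=4 idx=1 pred=N actual=T -> ctr[1]=1
Ev 5: PC=4 idx=1 pred=N actual=T -> ctr[1]=2
Ev 6: PC=6 idx=0 pred=N actual=T -> ctr[0]=2
Ev 7: PC=6 idx=0 pred=T actual=N -> ctr[0]=1
Ev 8: PC=4 idx=1 pred=T actual=N -> ctr[1]=1
Ev 9: PC=6 idx=0 pred=N actual=T -> ctr[0]=2
Ev 10: PC=6 idx=0 pred=T actual=N -> ctr[0]=1
Ev 11: PC=6 idx=0 pred=N actual=T -> ctr[0]=2
Ev 12: PC=6 idx=0 pred=T actual=T -> ctr[0]=3
Ev 13: PC=6 idx=0 pred=T actual=T -> ctr[0]=3

Answer: N N T N N N T T N T N T T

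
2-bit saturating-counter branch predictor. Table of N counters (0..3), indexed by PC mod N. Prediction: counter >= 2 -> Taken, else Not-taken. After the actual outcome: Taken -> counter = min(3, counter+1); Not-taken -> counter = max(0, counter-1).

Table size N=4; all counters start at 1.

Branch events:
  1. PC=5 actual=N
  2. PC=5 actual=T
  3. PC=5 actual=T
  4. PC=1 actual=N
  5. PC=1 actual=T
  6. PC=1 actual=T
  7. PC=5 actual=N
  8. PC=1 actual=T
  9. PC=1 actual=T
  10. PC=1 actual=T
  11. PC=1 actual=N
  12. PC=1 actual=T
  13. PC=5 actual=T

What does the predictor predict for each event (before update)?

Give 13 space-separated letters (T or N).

Ev 1: PC=5 idx=1 pred=N actual=N -> ctr[1]=0
Ev 2: PC=5 idx=1 pred=N actual=T -> ctr[1]=1
Ev 3: PC=5 idx=1 pred=N actual=T -> ctr[1]=2
Ev 4: PC=1 idx=1 pred=T actual=N -> ctr[1]=1
Ev 5: PC=1 idx=1 pred=N actual=T -> ctr[1]=2
Ev 6: PC=1 idx=1 pred=T actual=T -> ctr[1]=3
Ev 7: PC=5 idx=1 pred=T actual=N -> ctr[1]=2
Ev 8: PC=1 idx=1 pred=T actual=T -> ctr[1]=3
Ev 9: PC=1 idx=1 pred=T actual=T -> ctr[1]=3
Ev 10: PC=1 idx=1 pred=T actual=T -> ctr[1]=3
Ev 11: PC=1 idx=1 pred=T actual=N -> ctr[1]=2
Ev 12: PC=1 idx=1 pred=T actual=T -> ctr[1]=3
Ev 13: PC=5 idx=1 pred=T actual=T -> ctr[1]=3

Answer: N N N T N T T T T T T T T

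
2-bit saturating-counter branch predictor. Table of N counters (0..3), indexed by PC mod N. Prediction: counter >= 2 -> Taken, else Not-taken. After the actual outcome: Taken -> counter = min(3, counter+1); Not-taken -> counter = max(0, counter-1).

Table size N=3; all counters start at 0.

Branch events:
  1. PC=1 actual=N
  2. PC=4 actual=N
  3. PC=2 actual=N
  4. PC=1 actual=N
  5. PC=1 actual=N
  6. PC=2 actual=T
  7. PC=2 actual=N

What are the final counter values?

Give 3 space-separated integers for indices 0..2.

Ev 1: PC=1 idx=1 pred=N actual=N -> ctr[1]=0
Ev 2: PC=4 idx=1 pred=N actual=N -> ctr[1]=0
Ev 3: PC=2 idx=2 pred=N actual=N -> ctr[2]=0
Ev 4: PC=1 idx=1 pred=N actual=N -> ctr[1]=0
Ev 5: PC=1 idx=1 pred=N actual=N -> ctr[1]=0
Ev 6: PC=2 idx=2 pred=N actual=T -> ctr[2]=1
Ev 7: PC=2 idx=2 pred=N actual=N -> ctr[2]=0

Answer: 0 0 0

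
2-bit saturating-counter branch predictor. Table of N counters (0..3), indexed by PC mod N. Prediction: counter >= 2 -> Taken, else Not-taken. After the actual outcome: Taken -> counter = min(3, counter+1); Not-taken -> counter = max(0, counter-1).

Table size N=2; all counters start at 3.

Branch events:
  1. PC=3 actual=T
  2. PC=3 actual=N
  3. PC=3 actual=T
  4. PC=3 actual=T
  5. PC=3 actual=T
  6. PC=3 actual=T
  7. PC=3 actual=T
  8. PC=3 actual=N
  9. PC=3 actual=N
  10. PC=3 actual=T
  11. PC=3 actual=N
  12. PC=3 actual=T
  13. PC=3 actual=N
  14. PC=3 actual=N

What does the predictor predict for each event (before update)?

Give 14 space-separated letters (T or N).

Answer: T T T T T T T T T N T N T N

Derivation:
Ev 1: PC=3 idx=1 pred=T actual=T -> ctr[1]=3
Ev 2: PC=3 idx=1 pred=T actual=N -> ctr[1]=2
Ev 3: PC=3 idx=1 pred=T actual=T -> ctr[1]=3
Ev 4: PC=3 idx=1 pred=T actual=T -> ctr[1]=3
Ev 5: PC=3 idx=1 pred=T actual=T -> ctr[1]=3
Ev 6: PC=3 idx=1 pred=T actual=T -> ctr[1]=3
Ev 7: PC=3 idx=1 pred=T actual=T -> ctr[1]=3
Ev 8: PC=3 idx=1 pred=T actual=N -> ctr[1]=2
Ev 9: PC=3 idx=1 pred=T actual=N -> ctr[1]=1
Ev 10: PC=3 idx=1 pred=N actual=T -> ctr[1]=2
Ev 11: PC=3 idx=1 pred=T actual=N -> ctr[1]=1
Ev 12: PC=3 idx=1 pred=N actual=T -> ctr[1]=2
Ev 13: PC=3 idx=1 pred=T actual=N -> ctr[1]=1
Ev 14: PC=3 idx=1 pred=N actual=N -> ctr[1]=0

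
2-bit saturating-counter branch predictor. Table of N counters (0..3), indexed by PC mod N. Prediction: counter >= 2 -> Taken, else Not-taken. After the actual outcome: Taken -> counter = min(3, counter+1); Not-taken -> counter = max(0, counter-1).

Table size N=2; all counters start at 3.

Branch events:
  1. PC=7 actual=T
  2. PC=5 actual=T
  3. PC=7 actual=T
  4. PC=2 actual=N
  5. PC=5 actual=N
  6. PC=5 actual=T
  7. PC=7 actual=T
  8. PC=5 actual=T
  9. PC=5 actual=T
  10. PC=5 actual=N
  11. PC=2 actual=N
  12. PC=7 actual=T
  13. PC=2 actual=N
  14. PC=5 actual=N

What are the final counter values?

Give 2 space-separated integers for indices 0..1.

Ev 1: PC=7 idx=1 pred=T actual=T -> ctr[1]=3
Ev 2: PC=5 idx=1 pred=T actual=T -> ctr[1]=3
Ev 3: PC=7 idx=1 pred=T actual=T -> ctr[1]=3
Ev 4: PC=2 idx=0 pred=T actual=N -> ctr[0]=2
Ev 5: PC=5 idx=1 pred=T actual=N -> ctr[1]=2
Ev 6: PC=5 idx=1 pred=T actual=T -> ctr[1]=3
Ev 7: PC=7 idx=1 pred=T actual=T -> ctr[1]=3
Ev 8: PC=5 idx=1 pred=T actual=T -> ctr[1]=3
Ev 9: PC=5 idx=1 pred=T actual=T -> ctr[1]=3
Ev 10: PC=5 idx=1 pred=T actual=N -> ctr[1]=2
Ev 11: PC=2 idx=0 pred=T actual=N -> ctr[0]=1
Ev 12: PC=7 idx=1 pred=T actual=T -> ctr[1]=3
Ev 13: PC=2 idx=0 pred=N actual=N -> ctr[0]=0
Ev 14: PC=5 idx=1 pred=T actual=N -> ctr[1]=2

Answer: 0 2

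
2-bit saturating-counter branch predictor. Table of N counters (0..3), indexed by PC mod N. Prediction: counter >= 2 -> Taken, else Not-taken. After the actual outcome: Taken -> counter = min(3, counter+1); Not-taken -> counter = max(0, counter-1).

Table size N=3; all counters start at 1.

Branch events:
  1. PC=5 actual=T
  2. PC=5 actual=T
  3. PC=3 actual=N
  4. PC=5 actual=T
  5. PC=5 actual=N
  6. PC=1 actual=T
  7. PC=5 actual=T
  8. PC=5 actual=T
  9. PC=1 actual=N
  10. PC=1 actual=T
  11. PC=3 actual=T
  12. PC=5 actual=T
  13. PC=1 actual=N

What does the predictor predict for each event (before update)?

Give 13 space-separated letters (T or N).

Answer: N T N T T N T T T N N T T

Derivation:
Ev 1: PC=5 idx=2 pred=N actual=T -> ctr[2]=2
Ev 2: PC=5 idx=2 pred=T actual=T -> ctr[2]=3
Ev 3: PC=3 idx=0 pred=N actual=N -> ctr[0]=0
Ev 4: PC=5 idx=2 pred=T actual=T -> ctr[2]=3
Ev 5: PC=5 idx=2 pred=T actual=N -> ctr[2]=2
Ev 6: PC=1 idx=1 pred=N actual=T -> ctr[1]=2
Ev 7: PC=5 idx=2 pred=T actual=T -> ctr[2]=3
Ev 8: PC=5 idx=2 pred=T actual=T -> ctr[2]=3
Ev 9: PC=1 idx=1 pred=T actual=N -> ctr[1]=1
Ev 10: PC=1 idx=1 pred=N actual=T -> ctr[1]=2
Ev 11: PC=3 idx=0 pred=N actual=T -> ctr[0]=1
Ev 12: PC=5 idx=2 pred=T actual=T -> ctr[2]=3
Ev 13: PC=1 idx=1 pred=T actual=N -> ctr[1]=1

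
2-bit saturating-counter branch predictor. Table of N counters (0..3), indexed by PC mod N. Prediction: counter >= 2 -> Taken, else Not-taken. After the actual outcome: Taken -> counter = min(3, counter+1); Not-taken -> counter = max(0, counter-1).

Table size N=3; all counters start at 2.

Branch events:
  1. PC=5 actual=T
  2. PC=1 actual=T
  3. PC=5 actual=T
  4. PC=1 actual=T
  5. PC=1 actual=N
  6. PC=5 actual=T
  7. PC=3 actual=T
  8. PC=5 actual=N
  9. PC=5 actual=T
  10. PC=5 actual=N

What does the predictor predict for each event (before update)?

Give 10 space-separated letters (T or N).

Answer: T T T T T T T T T T

Derivation:
Ev 1: PC=5 idx=2 pred=T actual=T -> ctr[2]=3
Ev 2: PC=1 idx=1 pred=T actual=T -> ctr[1]=3
Ev 3: PC=5 idx=2 pred=T actual=T -> ctr[2]=3
Ev 4: PC=1 idx=1 pred=T actual=T -> ctr[1]=3
Ev 5: PC=1 idx=1 pred=T actual=N -> ctr[1]=2
Ev 6: PC=5 idx=2 pred=T actual=T -> ctr[2]=3
Ev 7: PC=3 idx=0 pred=T actual=T -> ctr[0]=3
Ev 8: PC=5 idx=2 pred=T actual=N -> ctr[2]=2
Ev 9: PC=5 idx=2 pred=T actual=T -> ctr[2]=3
Ev 10: PC=5 idx=2 pred=T actual=N -> ctr[2]=2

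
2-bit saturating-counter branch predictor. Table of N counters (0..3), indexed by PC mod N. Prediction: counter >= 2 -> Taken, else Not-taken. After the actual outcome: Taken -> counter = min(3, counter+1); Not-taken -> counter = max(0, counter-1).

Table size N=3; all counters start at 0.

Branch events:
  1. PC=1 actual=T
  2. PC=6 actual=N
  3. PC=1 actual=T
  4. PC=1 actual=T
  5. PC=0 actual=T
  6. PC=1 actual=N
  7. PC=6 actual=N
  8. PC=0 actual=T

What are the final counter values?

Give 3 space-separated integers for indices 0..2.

Ev 1: PC=1 idx=1 pred=N actual=T -> ctr[1]=1
Ev 2: PC=6 idx=0 pred=N actual=N -> ctr[0]=0
Ev 3: PC=1 idx=1 pred=N actual=T -> ctr[1]=2
Ev 4: PC=1 idx=1 pred=T actual=T -> ctr[1]=3
Ev 5: PC=0 idx=0 pred=N actual=T -> ctr[0]=1
Ev 6: PC=1 idx=1 pred=T actual=N -> ctr[1]=2
Ev 7: PC=6 idx=0 pred=N actual=N -> ctr[0]=0
Ev 8: PC=0 idx=0 pred=N actual=T -> ctr[0]=1

Answer: 1 2 0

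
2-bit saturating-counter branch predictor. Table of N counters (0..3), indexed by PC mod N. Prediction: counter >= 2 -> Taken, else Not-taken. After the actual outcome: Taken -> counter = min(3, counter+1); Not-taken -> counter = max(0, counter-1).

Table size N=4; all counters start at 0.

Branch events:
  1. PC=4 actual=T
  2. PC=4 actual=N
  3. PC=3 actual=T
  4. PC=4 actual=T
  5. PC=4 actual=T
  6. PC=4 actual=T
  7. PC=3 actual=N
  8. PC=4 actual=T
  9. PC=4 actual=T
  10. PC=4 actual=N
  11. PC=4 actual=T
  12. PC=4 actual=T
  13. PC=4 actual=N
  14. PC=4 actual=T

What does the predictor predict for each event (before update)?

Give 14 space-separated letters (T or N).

Ev 1: PC=4 idx=0 pred=N actual=T -> ctr[0]=1
Ev 2: PC=4 idx=0 pred=N actual=N -> ctr[0]=0
Ev 3: PC=3 idx=3 pred=N actual=T -> ctr[3]=1
Ev 4: PC=4 idx=0 pred=N actual=T -> ctr[0]=1
Ev 5: PC=4 idx=0 pred=N actual=T -> ctr[0]=2
Ev 6: PC=4 idx=0 pred=T actual=T -> ctr[0]=3
Ev 7: PC=3 idx=3 pred=N actual=N -> ctr[3]=0
Ev 8: PC=4 idx=0 pred=T actual=T -> ctr[0]=3
Ev 9: PC=4 idx=0 pred=T actual=T -> ctr[0]=3
Ev 10: PC=4 idx=0 pred=T actual=N -> ctr[0]=2
Ev 11: PC=4 idx=0 pred=T actual=T -> ctr[0]=3
Ev 12: PC=4 idx=0 pred=T actual=T -> ctr[0]=3
Ev 13: PC=4 idx=0 pred=T actual=N -> ctr[0]=2
Ev 14: PC=4 idx=0 pred=T actual=T -> ctr[0]=3

Answer: N N N N N T N T T T T T T T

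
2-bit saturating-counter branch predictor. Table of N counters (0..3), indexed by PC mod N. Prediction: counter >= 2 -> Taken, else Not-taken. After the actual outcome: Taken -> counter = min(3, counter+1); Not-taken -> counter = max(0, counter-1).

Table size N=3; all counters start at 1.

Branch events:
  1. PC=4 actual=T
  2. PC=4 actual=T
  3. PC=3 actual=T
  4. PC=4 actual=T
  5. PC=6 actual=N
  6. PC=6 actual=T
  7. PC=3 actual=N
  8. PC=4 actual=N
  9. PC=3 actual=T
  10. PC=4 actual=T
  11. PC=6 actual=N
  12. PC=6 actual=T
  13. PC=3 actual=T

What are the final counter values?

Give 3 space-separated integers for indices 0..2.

Answer: 3 3 1

Derivation:
Ev 1: PC=4 idx=1 pred=N actual=T -> ctr[1]=2
Ev 2: PC=4 idx=1 pred=T actual=T -> ctr[1]=3
Ev 3: PC=3 idx=0 pred=N actual=T -> ctr[0]=2
Ev 4: PC=4 idx=1 pred=T actual=T -> ctr[1]=3
Ev 5: PC=6 idx=0 pred=T actual=N -> ctr[0]=1
Ev 6: PC=6 idx=0 pred=N actual=T -> ctr[0]=2
Ev 7: PC=3 idx=0 pred=T actual=N -> ctr[0]=1
Ev 8: PC=4 idx=1 pred=T actual=N -> ctr[1]=2
Ev 9: PC=3 idx=0 pred=N actual=T -> ctr[0]=2
Ev 10: PC=4 idx=1 pred=T actual=T -> ctr[1]=3
Ev 11: PC=6 idx=0 pred=T actual=N -> ctr[0]=1
Ev 12: PC=6 idx=0 pred=N actual=T -> ctr[0]=2
Ev 13: PC=3 idx=0 pred=T actual=T -> ctr[0]=3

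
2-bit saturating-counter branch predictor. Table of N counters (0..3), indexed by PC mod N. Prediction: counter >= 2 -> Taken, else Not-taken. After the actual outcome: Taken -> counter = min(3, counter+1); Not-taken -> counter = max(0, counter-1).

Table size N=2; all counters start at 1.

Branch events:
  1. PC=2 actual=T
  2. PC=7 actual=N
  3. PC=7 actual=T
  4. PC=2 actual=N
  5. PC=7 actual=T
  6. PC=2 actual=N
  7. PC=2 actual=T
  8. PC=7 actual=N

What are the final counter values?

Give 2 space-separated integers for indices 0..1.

Ev 1: PC=2 idx=0 pred=N actual=T -> ctr[0]=2
Ev 2: PC=7 idx=1 pred=N actual=N -> ctr[1]=0
Ev 3: PC=7 idx=1 pred=N actual=T -> ctr[1]=1
Ev 4: PC=2 idx=0 pred=T actual=N -> ctr[0]=1
Ev 5: PC=7 idx=1 pred=N actual=T -> ctr[1]=2
Ev 6: PC=2 idx=0 pred=N actual=N -> ctr[0]=0
Ev 7: PC=2 idx=0 pred=N actual=T -> ctr[0]=1
Ev 8: PC=7 idx=1 pred=T actual=N -> ctr[1]=1

Answer: 1 1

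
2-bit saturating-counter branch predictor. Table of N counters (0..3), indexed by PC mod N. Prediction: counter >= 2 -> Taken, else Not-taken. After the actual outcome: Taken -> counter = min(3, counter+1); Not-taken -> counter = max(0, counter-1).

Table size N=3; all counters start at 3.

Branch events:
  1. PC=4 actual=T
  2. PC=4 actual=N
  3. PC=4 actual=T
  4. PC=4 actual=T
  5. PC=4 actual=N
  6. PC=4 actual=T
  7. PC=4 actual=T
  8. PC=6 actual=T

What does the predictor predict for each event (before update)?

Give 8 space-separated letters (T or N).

Ev 1: PC=4 idx=1 pred=T actual=T -> ctr[1]=3
Ev 2: PC=4 idx=1 pred=T actual=N -> ctr[1]=2
Ev 3: PC=4 idx=1 pred=T actual=T -> ctr[1]=3
Ev 4: PC=4 idx=1 pred=T actual=T -> ctr[1]=3
Ev 5: PC=4 idx=1 pred=T actual=N -> ctr[1]=2
Ev 6: PC=4 idx=1 pred=T actual=T -> ctr[1]=3
Ev 7: PC=4 idx=1 pred=T actual=T -> ctr[1]=3
Ev 8: PC=6 idx=0 pred=T actual=T -> ctr[0]=3

Answer: T T T T T T T T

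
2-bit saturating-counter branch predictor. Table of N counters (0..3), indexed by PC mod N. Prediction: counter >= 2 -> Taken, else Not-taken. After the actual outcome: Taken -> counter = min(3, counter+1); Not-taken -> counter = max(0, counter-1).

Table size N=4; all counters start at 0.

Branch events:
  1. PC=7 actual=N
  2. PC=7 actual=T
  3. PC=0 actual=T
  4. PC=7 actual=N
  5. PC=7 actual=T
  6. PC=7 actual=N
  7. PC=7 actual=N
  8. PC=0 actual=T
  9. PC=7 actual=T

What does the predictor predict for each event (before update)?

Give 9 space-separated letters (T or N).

Ev 1: PC=7 idx=3 pred=N actual=N -> ctr[3]=0
Ev 2: PC=7 idx=3 pred=N actual=T -> ctr[3]=1
Ev 3: PC=0 idx=0 pred=N actual=T -> ctr[0]=1
Ev 4: PC=7 idx=3 pred=N actual=N -> ctr[3]=0
Ev 5: PC=7 idx=3 pred=N actual=T -> ctr[3]=1
Ev 6: PC=7 idx=3 pred=N actual=N -> ctr[3]=0
Ev 7: PC=7 idx=3 pred=N actual=N -> ctr[3]=0
Ev 8: PC=0 idx=0 pred=N actual=T -> ctr[0]=2
Ev 9: PC=7 idx=3 pred=N actual=T -> ctr[3]=1

Answer: N N N N N N N N N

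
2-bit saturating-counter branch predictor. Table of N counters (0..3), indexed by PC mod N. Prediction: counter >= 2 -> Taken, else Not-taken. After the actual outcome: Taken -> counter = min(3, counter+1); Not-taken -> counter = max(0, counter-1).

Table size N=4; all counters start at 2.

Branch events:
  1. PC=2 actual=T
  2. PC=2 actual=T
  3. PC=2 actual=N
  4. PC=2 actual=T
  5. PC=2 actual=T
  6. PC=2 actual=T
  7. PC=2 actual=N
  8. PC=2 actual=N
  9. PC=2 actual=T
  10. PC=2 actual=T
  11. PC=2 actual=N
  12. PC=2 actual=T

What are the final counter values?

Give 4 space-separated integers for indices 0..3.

Answer: 2 2 3 2

Derivation:
Ev 1: PC=2 idx=2 pred=T actual=T -> ctr[2]=3
Ev 2: PC=2 idx=2 pred=T actual=T -> ctr[2]=3
Ev 3: PC=2 idx=2 pred=T actual=N -> ctr[2]=2
Ev 4: PC=2 idx=2 pred=T actual=T -> ctr[2]=3
Ev 5: PC=2 idx=2 pred=T actual=T -> ctr[2]=3
Ev 6: PC=2 idx=2 pred=T actual=T -> ctr[2]=3
Ev 7: PC=2 idx=2 pred=T actual=N -> ctr[2]=2
Ev 8: PC=2 idx=2 pred=T actual=N -> ctr[2]=1
Ev 9: PC=2 idx=2 pred=N actual=T -> ctr[2]=2
Ev 10: PC=2 idx=2 pred=T actual=T -> ctr[2]=3
Ev 11: PC=2 idx=2 pred=T actual=N -> ctr[2]=2
Ev 12: PC=2 idx=2 pred=T actual=T -> ctr[2]=3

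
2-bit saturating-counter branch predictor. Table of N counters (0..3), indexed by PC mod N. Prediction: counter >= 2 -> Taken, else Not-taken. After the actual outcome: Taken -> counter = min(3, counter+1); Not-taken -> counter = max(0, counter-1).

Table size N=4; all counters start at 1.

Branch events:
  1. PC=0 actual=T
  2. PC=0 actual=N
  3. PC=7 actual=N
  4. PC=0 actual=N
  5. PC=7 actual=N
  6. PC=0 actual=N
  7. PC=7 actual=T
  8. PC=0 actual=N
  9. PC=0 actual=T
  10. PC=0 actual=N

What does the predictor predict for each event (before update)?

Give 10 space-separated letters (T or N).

Ev 1: PC=0 idx=0 pred=N actual=T -> ctr[0]=2
Ev 2: PC=0 idx=0 pred=T actual=N -> ctr[0]=1
Ev 3: PC=7 idx=3 pred=N actual=N -> ctr[3]=0
Ev 4: PC=0 idx=0 pred=N actual=N -> ctr[0]=0
Ev 5: PC=7 idx=3 pred=N actual=N -> ctr[3]=0
Ev 6: PC=0 idx=0 pred=N actual=N -> ctr[0]=0
Ev 7: PC=7 idx=3 pred=N actual=T -> ctr[3]=1
Ev 8: PC=0 idx=0 pred=N actual=N -> ctr[0]=0
Ev 9: PC=0 idx=0 pred=N actual=T -> ctr[0]=1
Ev 10: PC=0 idx=0 pred=N actual=N -> ctr[0]=0

Answer: N T N N N N N N N N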